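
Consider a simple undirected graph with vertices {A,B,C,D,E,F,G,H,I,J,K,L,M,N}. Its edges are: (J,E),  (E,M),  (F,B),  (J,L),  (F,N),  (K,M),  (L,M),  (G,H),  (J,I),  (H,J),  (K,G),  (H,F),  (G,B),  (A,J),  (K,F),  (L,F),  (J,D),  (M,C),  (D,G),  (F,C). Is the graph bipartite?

A valid 2-coloring puts {F, G, J, M} on one side and {A, B, C, D, E, H, I, K, L, N} on the other; every edge crosses between the two sides.

Yes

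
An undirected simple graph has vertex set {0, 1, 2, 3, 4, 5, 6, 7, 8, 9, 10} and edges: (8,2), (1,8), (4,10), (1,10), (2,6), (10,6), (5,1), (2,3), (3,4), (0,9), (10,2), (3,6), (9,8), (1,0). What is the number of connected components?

2

Component: {7}
Component: {0, 1, 2, 3, 4, 5, 6, 8, 9, 10}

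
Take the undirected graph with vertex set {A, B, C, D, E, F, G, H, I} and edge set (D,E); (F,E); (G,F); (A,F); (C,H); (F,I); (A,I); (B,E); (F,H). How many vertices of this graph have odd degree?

6

Degrees: A:2, B:1, C:1, D:1, E:3, F:5, G:1, H:2, I:2
Odd-degree vertices: B, C, D, E, F, G.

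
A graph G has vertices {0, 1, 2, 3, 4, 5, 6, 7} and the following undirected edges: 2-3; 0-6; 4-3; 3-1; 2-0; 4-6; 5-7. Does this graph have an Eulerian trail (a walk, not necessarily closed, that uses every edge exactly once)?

No

Degrees: 0:2, 1:1, 2:2, 3:3, 4:2, 5:1, 6:2, 7:1
Odd-degree vertices: 1, 3, 5, 7 (4 total).
With 4 odd-degree vertices (more than two), no single trail can use every edge.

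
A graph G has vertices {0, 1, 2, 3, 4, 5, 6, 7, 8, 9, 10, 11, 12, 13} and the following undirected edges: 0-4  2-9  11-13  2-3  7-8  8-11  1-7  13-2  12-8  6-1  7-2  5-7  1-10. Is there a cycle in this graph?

The graph has 14 vertices, 13 edges, and 2 connected components.
One cycle is 7-2-13-11-8-7.

Yes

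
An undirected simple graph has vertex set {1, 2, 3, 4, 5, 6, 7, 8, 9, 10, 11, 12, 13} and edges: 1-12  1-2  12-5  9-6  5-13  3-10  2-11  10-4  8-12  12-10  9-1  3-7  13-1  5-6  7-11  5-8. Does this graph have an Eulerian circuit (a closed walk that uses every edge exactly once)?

Degrees: 1:4, 2:2, 3:2, 4:1, 5:4, 6:2, 7:2, 8:2, 9:2, 10:3, 11:2, 12:4, 13:2
4, 10 have odd degree; an Eulerian circuit needs every degree to be even, so none exists.

No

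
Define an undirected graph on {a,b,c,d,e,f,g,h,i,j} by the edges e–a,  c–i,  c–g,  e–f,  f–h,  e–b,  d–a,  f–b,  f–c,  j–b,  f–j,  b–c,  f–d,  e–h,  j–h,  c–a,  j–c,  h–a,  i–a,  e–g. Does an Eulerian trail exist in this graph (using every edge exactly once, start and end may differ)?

Degrees: a:5, b:4, c:6, d:2, e:5, f:6, g:2, h:4, i:2, j:4
Odd-degree vertices: a, e (2 total).
The non-isolated vertices are connected and exactly 2 have odd degree, so an Eulerian trail exists (from a to e).

Yes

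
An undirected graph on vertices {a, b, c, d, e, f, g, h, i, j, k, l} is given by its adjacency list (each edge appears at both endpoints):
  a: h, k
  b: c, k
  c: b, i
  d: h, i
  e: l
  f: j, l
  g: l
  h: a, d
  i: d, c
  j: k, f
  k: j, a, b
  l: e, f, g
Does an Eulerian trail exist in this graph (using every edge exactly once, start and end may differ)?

No

Degrees: a:2, b:2, c:2, d:2, e:1, f:2, g:1, h:2, i:2, j:2, k:3, l:3
Odd-degree vertices: e, g, k, l (4 total).
An Eulerian trail requires 0 or 2 odd-degree vertices; here there are 4.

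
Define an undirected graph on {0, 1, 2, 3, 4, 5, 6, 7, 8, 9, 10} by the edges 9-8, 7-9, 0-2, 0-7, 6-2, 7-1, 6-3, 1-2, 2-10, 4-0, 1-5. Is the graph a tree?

No

The graph has 11 vertices and 11 edges.
A tree on 11 vertices has exactly 10 edges; this graph has 11, so it contains a cycle and is not a tree.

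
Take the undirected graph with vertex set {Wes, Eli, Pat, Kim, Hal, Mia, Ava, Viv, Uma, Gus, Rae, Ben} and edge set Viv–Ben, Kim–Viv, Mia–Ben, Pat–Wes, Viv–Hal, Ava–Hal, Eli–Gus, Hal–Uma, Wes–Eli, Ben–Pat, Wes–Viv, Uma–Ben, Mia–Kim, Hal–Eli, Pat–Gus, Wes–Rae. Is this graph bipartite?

A valid 2-coloring puts {Eli, Pat, Mia, Ava, Viv, Uma, Rae} on one side and {Wes, Kim, Hal, Gus, Ben} on the other; every edge crosses between the two sides.

Yes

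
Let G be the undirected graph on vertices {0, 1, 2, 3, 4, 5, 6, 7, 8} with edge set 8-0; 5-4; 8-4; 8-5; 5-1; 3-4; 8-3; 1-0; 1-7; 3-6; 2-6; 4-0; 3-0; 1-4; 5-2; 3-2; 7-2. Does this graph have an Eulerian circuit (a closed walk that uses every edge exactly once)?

Degrees: 0:4, 1:4, 2:4, 3:5, 4:5, 5:4, 6:2, 7:2, 8:4
Vertices with odd degree: 3, 4. An Eulerian circuit requires all degrees even.

No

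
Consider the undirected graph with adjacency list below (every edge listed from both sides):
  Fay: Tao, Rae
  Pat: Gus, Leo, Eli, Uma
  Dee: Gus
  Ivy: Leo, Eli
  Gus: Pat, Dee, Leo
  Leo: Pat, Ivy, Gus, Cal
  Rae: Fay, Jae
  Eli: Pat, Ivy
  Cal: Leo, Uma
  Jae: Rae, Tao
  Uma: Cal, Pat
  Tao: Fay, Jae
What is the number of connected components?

Component: {Fay, Rae, Jae, Tao}
Component: {Pat, Dee, Ivy, Gus, Leo, Eli, Cal, Uma}

2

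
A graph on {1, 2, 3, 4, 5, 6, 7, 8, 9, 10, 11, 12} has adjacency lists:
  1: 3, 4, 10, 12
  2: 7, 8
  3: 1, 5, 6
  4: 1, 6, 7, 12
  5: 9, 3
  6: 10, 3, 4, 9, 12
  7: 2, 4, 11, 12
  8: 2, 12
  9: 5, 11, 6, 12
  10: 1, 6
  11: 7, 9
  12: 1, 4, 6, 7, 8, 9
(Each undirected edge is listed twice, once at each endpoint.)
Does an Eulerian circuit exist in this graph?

Degrees: 1:4, 2:2, 3:3, 4:4, 5:2, 6:5, 7:4, 8:2, 9:4, 10:2, 11:2, 12:6
3, 6 have odd degree; an Eulerian circuit needs every degree to be even, so none exists.

No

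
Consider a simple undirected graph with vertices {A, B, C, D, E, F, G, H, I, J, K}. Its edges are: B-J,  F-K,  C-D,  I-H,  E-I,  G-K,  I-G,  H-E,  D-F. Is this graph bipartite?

The cycle H-E-I-H has length 3, which is odd, so the graph is not bipartite.

No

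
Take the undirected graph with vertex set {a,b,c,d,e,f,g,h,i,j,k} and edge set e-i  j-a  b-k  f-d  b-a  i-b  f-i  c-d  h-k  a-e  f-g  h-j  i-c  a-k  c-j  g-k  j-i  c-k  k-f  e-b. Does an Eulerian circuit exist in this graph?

Degrees: a:4, b:4, c:4, d:2, e:3, f:4, g:2, h:2, i:5, j:4, k:6
e, i have odd degree; an Eulerian circuit needs every degree to be even, so none exists.

No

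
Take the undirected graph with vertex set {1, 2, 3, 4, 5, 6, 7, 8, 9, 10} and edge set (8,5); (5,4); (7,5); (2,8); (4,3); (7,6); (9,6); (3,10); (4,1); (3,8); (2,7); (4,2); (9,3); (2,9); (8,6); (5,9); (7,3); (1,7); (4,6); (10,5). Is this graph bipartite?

Yes

Color {4, 7, 8, 9, 10} black and {1, 2, 3, 5, 6} white. No edge joins two same-colored vertices, so the graph is bipartite.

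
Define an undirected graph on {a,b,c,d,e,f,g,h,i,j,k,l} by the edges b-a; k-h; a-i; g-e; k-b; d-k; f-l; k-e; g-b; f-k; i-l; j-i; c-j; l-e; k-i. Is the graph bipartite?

Yes

Color {b, c, d, e, f, h, i} black and {a, g, j, k, l} white. No edge joins two same-colored vertices, so the graph is bipartite.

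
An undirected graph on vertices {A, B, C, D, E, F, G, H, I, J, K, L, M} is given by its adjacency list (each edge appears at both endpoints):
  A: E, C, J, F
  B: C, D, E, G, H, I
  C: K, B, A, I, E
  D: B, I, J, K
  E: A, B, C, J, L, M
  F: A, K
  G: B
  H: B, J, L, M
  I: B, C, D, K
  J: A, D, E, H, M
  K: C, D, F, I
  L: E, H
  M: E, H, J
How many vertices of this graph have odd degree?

Degrees: A:4, B:6, C:5, D:4, E:6, F:2, G:1, H:4, I:4, J:5, K:4, L:2, M:3
Odd-degree vertices: C, G, J, M.

4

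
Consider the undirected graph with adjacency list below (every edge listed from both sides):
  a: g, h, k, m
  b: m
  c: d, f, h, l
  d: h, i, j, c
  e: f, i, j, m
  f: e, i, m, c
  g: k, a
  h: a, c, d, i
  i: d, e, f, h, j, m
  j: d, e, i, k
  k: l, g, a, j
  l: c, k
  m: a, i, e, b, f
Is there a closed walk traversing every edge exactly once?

No

Degrees: a:4, b:1, c:4, d:4, e:4, f:4, g:2, h:4, i:6, j:4, k:4, l:2, m:5
b, m have odd degree; an Eulerian circuit needs every degree to be even, so none exists.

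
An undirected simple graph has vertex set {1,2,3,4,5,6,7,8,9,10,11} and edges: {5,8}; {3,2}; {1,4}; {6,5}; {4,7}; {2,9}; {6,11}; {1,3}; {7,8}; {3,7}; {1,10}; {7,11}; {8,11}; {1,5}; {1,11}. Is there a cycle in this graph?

Yes

The graph has 11 vertices, 15 edges, and 1 connected component.
Since 15 > 11 - 1, a cycle must exist; for instance 1-4-7-8-11-1.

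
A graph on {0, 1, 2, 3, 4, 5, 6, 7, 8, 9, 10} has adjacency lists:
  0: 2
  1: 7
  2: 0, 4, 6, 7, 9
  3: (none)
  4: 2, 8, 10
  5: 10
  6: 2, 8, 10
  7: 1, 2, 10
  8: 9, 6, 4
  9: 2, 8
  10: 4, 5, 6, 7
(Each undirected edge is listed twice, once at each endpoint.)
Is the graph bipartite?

Yes

Color {1, 2, 3, 8, 10} black and {0, 4, 5, 6, 7, 9} white. No edge joins two same-colored vertices, so the graph is bipartite.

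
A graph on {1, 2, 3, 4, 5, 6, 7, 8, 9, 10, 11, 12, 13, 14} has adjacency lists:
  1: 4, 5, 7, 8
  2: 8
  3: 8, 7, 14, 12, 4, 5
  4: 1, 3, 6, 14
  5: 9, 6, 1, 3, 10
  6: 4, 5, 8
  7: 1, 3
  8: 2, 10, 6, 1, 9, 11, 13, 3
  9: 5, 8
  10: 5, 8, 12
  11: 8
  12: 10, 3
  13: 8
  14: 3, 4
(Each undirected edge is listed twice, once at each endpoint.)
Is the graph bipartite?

No

4-3-14-4 is an odd cycle (length 3), and a bipartite graph can contain only even cycles.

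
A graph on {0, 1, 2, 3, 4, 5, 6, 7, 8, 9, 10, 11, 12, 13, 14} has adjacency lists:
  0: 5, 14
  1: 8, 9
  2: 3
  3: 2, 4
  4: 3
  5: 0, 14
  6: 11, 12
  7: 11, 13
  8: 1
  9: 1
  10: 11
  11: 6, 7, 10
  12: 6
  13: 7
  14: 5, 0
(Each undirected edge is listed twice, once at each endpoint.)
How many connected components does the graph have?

Component: {0, 5, 14}
Component: {1, 8, 9}
Component: {2, 3, 4}
Component: {6, 7, 10, 11, 12, 13}

4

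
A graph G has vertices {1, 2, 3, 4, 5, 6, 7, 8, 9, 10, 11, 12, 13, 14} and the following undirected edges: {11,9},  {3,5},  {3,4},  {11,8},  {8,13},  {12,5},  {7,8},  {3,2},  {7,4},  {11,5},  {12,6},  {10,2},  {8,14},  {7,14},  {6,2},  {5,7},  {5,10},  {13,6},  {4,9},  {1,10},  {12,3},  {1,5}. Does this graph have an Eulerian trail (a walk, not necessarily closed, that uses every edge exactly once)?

Degrees: 1:2, 2:3, 3:4, 4:3, 5:6, 6:3, 7:4, 8:4, 9:2, 10:3, 11:3, 12:3, 13:2, 14:2
Odd-degree vertices: 2, 4, 6, 10, 11, 12 (6 total).
With 6 odd-degree vertices (more than two), no single trail can use every edge.

No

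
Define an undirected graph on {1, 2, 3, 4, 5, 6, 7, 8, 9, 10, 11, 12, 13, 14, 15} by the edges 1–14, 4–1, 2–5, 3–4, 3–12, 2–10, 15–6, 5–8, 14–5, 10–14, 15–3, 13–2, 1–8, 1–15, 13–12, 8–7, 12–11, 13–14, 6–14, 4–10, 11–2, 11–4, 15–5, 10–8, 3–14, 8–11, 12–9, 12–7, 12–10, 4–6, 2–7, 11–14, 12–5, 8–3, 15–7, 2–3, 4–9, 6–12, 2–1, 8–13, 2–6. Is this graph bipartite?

Color {2, 4, 8, 12, 14, 15} black and {1, 3, 5, 6, 7, 9, 10, 11, 13} white. No edge joins two same-colored vertices, so the graph is bipartite.

Yes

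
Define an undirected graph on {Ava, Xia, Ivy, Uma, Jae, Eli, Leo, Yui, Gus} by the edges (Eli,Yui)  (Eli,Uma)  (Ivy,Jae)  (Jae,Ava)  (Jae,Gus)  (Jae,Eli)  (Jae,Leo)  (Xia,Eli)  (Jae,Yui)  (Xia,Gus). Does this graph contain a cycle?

Yes

The graph has 9 vertices, 10 edges, and 1 connected component.
One cycle is Jae-Eli-Xia-Gus-Jae.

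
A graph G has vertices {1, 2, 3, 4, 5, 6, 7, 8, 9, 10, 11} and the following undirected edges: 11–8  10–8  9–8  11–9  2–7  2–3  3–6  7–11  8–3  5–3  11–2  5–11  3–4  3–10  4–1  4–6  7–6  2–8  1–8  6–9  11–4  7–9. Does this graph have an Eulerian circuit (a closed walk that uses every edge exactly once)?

Degrees: 1:2, 2:4, 3:6, 4:4, 5:2, 6:4, 7:4, 8:6, 9:4, 10:2, 11:6
Every vertex has even degree and the edges form a single connected piece, so an Eulerian circuit exists.

Yes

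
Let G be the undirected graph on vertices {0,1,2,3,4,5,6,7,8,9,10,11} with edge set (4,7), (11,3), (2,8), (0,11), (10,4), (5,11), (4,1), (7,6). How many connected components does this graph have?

4

Component: {9}
Component: {2, 8}
Component: {0, 3, 5, 11}
Component: {1, 4, 6, 7, 10}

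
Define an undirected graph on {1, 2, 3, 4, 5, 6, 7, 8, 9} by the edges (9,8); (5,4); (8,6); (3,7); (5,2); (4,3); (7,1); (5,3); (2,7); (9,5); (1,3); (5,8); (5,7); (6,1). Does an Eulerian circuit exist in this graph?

Degrees: 1:3, 2:2, 3:4, 4:2, 5:6, 6:2, 7:4, 8:3, 9:2
1, 8 have odd degree; an Eulerian circuit needs every degree to be even, so none exists.

No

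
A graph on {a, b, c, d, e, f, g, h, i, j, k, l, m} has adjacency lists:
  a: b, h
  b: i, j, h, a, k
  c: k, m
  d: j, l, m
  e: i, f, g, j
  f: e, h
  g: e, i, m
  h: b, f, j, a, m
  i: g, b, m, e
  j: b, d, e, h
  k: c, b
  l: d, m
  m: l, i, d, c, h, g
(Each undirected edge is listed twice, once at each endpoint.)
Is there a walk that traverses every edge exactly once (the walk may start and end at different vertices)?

Degrees: a:2, b:5, c:2, d:3, e:4, f:2, g:3, h:5, i:4, j:4, k:2, l:2, m:6
Odd-degree vertices: b, d, g, h (4 total).
An Eulerian trail requires 0 or 2 odd-degree vertices; here there are 4.

No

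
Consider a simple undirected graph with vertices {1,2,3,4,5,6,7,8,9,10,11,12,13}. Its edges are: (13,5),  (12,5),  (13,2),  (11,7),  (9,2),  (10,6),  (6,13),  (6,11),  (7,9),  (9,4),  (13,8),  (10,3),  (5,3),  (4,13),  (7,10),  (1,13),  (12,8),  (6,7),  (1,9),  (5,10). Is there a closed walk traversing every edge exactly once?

Degrees: 1:2, 2:2, 3:2, 4:2, 5:4, 6:4, 7:4, 8:2, 9:4, 10:4, 11:2, 12:2, 13:6
Every vertex has even degree and the edges form a single connected piece, so an Eulerian circuit exists.

Yes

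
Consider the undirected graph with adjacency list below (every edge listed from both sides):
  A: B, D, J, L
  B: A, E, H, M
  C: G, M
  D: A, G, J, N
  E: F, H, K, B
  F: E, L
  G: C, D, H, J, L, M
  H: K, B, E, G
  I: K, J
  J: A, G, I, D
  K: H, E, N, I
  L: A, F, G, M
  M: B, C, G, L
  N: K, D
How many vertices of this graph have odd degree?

Degrees: A:4, B:4, C:2, D:4, E:4, F:2, G:6, H:4, I:2, J:4, K:4, L:4, M:4, N:2
Odd-degree vertices: none.

0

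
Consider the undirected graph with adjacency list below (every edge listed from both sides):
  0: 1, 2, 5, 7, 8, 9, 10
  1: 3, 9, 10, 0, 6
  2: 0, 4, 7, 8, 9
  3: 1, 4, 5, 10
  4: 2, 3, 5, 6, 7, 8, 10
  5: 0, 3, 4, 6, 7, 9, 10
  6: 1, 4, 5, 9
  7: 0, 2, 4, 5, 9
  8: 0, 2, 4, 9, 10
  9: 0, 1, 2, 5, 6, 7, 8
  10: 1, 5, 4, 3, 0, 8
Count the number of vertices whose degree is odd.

8

Degrees: 0:7, 1:5, 2:5, 3:4, 4:7, 5:7, 6:4, 7:5, 8:5, 9:7, 10:6
Odd-degree vertices: 0, 1, 2, 4, 5, 7, 8, 9.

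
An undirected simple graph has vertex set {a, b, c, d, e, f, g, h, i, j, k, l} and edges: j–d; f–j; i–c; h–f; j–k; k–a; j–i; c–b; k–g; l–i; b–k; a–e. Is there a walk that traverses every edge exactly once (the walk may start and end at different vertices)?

Degrees: a:2, b:2, c:2, d:1, e:1, f:2, g:1, h:1, i:3, j:4, k:4, l:1
Odd-degree vertices: d, e, g, h, i, l (6 total).
An Eulerian trail requires 0 or 2 odd-degree vertices; here there are 6.

No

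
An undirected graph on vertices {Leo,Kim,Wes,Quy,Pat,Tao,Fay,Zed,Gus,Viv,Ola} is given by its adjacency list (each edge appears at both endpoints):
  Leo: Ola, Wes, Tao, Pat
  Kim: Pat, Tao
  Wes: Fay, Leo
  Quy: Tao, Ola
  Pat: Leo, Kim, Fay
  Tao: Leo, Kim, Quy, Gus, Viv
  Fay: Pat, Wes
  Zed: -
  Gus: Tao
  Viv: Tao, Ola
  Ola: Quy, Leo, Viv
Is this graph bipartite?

Yes

Partition the vertices as {Wes, Pat, Tao, Zed, Ola} vs {Leo, Kim, Quy, Fay, Gus, Viv}. Each listed edge has one endpoint in each part, so the graph is bipartite.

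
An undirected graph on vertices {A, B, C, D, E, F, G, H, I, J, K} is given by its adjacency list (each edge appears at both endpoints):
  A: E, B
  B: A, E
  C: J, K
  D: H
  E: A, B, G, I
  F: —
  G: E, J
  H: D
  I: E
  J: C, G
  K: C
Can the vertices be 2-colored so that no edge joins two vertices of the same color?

The cycle A-B-E-A has length 3, which is odd, so the graph is not bipartite.

No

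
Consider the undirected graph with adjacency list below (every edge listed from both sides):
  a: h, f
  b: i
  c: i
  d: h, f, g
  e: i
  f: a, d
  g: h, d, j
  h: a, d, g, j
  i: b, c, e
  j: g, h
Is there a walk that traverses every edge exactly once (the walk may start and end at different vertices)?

Degrees: a:2, b:1, c:1, d:3, e:1, f:2, g:3, h:4, i:3, j:2
Odd-degree vertices: b, c, d, e, g, i (6 total).
With 6 odd-degree vertices (more than two), no single trail can use every edge.

No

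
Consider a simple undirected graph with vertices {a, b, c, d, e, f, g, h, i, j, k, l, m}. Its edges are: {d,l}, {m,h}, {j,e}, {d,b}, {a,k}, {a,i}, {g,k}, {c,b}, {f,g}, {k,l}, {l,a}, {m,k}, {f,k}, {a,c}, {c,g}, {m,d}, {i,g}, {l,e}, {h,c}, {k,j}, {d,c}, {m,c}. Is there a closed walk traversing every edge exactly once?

Yes

Degrees: a:4, b:2, c:6, d:4, e:2, f:2, g:4, h:2, i:2, j:2, k:6, l:4, m:4
All degrees are even and the non-isolated vertices are connected — an Eulerian circuit exists.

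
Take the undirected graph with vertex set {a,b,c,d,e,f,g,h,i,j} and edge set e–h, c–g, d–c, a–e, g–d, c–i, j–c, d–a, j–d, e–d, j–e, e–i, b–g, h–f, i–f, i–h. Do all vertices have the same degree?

No

Degrees: a:2, b:1, c:4, d:5, e:5, f:2, g:3, h:3, i:4, j:3
Degrees are not all equal (e.g. deg(b)=1 but deg(d)=5); not regular.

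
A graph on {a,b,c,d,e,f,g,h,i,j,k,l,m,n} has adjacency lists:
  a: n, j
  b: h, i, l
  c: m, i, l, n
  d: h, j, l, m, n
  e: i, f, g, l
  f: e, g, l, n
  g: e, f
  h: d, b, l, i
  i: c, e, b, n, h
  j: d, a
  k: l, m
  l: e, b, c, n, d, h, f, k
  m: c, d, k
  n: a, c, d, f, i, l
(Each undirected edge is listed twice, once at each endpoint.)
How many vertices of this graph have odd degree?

4

Degrees: a:2, b:3, c:4, d:5, e:4, f:4, g:2, h:4, i:5, j:2, k:2, l:8, m:3, n:6
Odd-degree vertices: b, d, i, m.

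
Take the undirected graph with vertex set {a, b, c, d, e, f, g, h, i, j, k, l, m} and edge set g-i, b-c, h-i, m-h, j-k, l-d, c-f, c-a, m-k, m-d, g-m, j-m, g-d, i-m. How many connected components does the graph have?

Component: {e}
Component: {a, b, c, f}
Component: {d, g, h, i, j, k, l, m}

3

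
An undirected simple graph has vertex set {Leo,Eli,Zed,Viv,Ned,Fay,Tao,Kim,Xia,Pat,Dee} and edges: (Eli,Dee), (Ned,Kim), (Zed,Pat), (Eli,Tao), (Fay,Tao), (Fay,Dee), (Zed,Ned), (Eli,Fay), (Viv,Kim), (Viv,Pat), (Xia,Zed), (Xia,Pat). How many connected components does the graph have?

3

Component: {Leo}
Component: {Eli, Fay, Tao, Dee}
Component: {Zed, Viv, Ned, Kim, Xia, Pat}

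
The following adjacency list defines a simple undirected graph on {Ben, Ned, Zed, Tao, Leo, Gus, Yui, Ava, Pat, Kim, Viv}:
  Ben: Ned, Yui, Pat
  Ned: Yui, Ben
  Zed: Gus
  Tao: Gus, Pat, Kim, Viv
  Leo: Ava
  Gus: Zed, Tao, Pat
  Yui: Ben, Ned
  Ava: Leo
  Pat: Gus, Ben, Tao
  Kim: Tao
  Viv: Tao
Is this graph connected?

Component: {Leo, Ava}
Component: {Ben, Ned, Zed, Tao, Gus, Yui, Pat, Kim, Viv}
No edge joins these 2 groups, so the graph is disconnected.

No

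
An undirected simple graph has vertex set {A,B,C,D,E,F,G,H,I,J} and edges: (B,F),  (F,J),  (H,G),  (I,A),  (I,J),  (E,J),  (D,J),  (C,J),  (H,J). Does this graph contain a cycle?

|V| = 10, |E| = 9, number of components = 1.
A forest on 10 vertices with 1 component has exactly 9 edges, which matches — so no cycle.

No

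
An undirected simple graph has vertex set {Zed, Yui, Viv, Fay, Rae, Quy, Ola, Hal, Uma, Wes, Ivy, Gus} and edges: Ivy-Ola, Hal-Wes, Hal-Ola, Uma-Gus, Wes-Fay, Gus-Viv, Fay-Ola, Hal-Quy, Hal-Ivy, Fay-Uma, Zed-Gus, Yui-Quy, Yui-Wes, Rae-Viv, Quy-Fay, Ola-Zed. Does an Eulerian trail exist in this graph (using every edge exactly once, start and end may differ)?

No

Degrees: Zed:2, Yui:2, Viv:2, Fay:4, Rae:1, Quy:3, Ola:4, Hal:4, Uma:2, Wes:3, Ivy:2, Gus:3
Odd-degree vertices: Rae, Quy, Wes, Gus (4 total).
An Eulerian trail requires 0 or 2 odd-degree vertices; here there are 4.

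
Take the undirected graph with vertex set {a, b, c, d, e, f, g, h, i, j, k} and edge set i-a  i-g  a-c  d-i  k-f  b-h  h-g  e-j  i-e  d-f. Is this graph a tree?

The graph has 11 vertices and 10 edges.
Connected and |E| = |V| - 1, which characterizes a tree.

Yes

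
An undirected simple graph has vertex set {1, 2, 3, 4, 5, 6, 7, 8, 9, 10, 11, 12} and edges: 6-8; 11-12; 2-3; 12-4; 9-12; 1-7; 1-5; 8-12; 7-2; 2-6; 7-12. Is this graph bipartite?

No

7-2-6-8-12-7 is an odd cycle (length 5), and a bipartite graph can contain only even cycles.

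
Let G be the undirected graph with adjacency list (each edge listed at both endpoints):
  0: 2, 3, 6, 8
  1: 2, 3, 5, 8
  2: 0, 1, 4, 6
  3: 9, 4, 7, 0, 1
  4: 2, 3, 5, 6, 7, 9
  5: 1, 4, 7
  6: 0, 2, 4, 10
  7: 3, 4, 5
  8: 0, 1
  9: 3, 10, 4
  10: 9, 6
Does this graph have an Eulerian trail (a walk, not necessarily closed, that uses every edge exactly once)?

Degrees: 0:4, 1:4, 2:4, 3:5, 4:6, 5:3, 6:4, 7:3, 8:2, 9:3, 10:2
Odd-degree vertices: 3, 5, 7, 9 (4 total).
An Eulerian trail requires 0 or 2 odd-degree vertices; here there are 4.

No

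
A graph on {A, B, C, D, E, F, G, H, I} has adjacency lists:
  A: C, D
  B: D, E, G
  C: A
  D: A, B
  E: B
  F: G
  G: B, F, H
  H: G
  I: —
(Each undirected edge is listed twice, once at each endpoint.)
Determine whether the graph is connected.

Component: {I}
Component: {A, B, C, D, E, F, G, H}
There are 2 separate components, so the graph is not connected.

No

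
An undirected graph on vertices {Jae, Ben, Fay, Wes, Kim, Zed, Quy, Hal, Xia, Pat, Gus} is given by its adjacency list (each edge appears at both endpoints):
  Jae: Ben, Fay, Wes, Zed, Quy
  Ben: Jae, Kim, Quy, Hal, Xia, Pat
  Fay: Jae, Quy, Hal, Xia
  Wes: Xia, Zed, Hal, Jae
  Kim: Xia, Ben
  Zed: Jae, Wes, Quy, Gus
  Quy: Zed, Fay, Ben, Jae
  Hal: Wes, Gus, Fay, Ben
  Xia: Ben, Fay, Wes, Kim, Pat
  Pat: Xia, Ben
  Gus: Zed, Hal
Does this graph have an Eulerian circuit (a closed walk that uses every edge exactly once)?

Degrees: Jae:5, Ben:6, Fay:4, Wes:4, Kim:2, Zed:4, Quy:4, Hal:4, Xia:5, Pat:2, Gus:2
Vertices with odd degree: Jae, Xia. An Eulerian circuit requires all degrees even.

No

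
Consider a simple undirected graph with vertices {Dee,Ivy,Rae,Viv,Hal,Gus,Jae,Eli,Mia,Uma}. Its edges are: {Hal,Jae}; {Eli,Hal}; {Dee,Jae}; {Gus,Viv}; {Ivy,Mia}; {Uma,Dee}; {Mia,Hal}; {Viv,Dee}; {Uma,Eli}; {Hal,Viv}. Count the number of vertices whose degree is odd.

4

Degrees: Dee:3, Ivy:1, Rae:0, Viv:3, Hal:4, Gus:1, Jae:2, Eli:2, Mia:2, Uma:2
Odd-degree vertices: Dee, Ivy, Viv, Gus.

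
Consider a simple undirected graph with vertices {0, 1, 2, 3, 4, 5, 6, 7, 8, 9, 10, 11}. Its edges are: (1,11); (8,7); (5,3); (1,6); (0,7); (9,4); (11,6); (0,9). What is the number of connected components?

5

Component: {2}
Component: {10}
Component: {3, 5}
Component: {1, 6, 11}
Component: {0, 4, 7, 8, 9}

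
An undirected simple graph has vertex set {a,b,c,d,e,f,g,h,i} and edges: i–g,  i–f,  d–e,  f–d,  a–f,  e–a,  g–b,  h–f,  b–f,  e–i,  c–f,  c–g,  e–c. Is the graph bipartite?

Partition the vertices as {e, f, g} vs {a, b, c, d, h, i}. Each listed edge has one endpoint in each part, so the graph is bipartite.

Yes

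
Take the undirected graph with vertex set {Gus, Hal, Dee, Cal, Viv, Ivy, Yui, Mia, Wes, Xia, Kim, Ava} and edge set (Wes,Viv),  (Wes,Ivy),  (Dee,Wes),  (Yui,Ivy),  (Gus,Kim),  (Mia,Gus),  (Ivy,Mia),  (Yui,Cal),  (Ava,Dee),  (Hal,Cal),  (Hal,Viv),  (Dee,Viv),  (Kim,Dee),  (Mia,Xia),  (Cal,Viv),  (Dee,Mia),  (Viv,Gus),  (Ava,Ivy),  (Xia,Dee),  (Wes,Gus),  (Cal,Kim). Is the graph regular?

Degrees: Gus:4, Hal:2, Dee:6, Cal:4, Viv:5, Ivy:4, Yui:2, Mia:4, Wes:4, Xia:2, Kim:3, Ava:2
Vertex Hal has degree 2 while Dee has degree 6, so the graph is not regular.

No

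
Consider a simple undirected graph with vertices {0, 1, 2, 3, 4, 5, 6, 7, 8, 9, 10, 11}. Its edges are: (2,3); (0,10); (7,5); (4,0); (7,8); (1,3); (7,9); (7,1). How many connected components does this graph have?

4

Component: {6}
Component: {11}
Component: {0, 4, 10}
Component: {1, 2, 3, 5, 7, 8, 9}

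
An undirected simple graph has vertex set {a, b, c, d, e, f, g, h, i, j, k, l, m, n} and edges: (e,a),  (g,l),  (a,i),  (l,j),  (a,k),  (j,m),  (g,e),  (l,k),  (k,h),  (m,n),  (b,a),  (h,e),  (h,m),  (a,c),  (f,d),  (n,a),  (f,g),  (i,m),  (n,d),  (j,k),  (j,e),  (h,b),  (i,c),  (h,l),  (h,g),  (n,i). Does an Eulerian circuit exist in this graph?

Degrees: a:6, b:2, c:2, d:2, e:4, f:2, g:4, h:6, i:4, j:4, k:4, l:4, m:4, n:4
Every vertex has even degree and the edges form a single connected piece, so an Eulerian circuit exists.

Yes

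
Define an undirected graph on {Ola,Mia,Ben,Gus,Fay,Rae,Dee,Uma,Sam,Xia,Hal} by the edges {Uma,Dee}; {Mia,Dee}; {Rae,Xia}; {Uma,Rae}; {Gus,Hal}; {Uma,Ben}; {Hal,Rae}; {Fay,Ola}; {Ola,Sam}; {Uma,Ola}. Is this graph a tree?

Yes

|V| = 11, |E| = 10.
Connected and |E| = |V| - 1, which characterizes a tree.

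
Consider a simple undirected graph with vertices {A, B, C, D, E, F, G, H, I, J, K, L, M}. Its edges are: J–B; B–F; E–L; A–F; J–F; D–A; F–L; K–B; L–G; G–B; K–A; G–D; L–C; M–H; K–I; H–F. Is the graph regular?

No

Degrees: A:3, B:4, C:1, D:2, E:1, F:5, G:3, H:2, I:1, J:2, K:3, L:4, M:1
Degrees are not all equal (e.g. deg(C)=1 but deg(F)=5); not regular.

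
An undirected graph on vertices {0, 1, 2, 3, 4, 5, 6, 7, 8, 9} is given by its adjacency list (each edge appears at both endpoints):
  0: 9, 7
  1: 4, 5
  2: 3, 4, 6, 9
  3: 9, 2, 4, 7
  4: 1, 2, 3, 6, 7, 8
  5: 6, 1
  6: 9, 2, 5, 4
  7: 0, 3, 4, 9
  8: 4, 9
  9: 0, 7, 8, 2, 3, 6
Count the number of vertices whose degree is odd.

Degrees: 0:2, 1:2, 2:4, 3:4, 4:6, 5:2, 6:4, 7:4, 8:2, 9:6
Odd-degree vertices: none.

0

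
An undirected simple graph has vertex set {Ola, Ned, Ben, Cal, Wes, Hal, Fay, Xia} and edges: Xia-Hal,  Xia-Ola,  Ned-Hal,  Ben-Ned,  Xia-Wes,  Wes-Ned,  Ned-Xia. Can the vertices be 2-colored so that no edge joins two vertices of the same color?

No

Wes-Ned-Xia-Wes is an odd cycle (length 3), and a bipartite graph can contain only even cycles.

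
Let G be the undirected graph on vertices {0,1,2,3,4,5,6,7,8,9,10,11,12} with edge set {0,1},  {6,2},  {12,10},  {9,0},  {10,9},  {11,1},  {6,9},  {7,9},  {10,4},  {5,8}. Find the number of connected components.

3

Component: {3}
Component: {5, 8}
Component: {0, 1, 2, 4, 6, 7, 9, 10, 11, 12}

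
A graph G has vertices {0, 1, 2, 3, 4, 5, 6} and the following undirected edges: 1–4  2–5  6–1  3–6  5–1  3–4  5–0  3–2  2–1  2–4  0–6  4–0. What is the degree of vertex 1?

Neighbors of 1: 2, 4, 5, 6.

4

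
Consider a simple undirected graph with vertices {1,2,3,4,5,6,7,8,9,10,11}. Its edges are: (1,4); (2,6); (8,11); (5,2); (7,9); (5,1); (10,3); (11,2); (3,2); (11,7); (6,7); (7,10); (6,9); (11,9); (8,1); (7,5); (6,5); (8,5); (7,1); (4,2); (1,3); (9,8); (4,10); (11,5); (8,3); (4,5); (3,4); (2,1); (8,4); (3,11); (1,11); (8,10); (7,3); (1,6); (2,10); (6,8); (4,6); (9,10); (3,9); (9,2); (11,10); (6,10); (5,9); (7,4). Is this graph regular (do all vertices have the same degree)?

Yes

Degrees: 1:8, 2:8, 3:8, 4:8, 5:8, 6:8, 7:8, 8:8, 9:8, 10:8, 11:8
All degrees equal 8; the graph is regular.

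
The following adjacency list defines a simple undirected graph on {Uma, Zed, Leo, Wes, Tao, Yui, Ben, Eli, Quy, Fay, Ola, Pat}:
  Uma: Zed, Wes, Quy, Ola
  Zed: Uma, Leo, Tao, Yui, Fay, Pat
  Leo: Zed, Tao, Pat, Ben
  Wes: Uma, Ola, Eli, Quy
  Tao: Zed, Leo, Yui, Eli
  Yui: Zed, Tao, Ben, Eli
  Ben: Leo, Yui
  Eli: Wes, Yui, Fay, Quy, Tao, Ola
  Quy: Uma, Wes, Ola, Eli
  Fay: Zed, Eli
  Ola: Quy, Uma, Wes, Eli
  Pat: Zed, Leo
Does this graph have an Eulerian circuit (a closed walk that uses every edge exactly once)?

Yes

Degrees: Uma:4, Zed:6, Leo:4, Wes:4, Tao:4, Yui:4, Ben:2, Eli:6, Quy:4, Fay:2, Ola:4, Pat:2
All degrees are even and the non-isolated vertices are connected — an Eulerian circuit exists.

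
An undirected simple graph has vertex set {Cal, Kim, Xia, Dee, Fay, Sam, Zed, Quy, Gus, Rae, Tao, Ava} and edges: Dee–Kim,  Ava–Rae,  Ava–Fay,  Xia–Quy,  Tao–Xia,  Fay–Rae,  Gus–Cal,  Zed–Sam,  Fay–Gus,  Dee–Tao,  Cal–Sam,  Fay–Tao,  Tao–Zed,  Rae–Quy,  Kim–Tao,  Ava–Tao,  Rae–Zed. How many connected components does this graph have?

1

Component: {Cal, Kim, Xia, Dee, Fay, Sam, Zed, Quy, Gus, Rae, Tao, Ava}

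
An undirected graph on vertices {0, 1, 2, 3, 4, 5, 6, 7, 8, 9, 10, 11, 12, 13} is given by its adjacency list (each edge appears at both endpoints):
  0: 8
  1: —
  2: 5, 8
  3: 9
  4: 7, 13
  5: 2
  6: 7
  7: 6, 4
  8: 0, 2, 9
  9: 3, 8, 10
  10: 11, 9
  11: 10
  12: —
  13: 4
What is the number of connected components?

4

Component: {1}
Component: {12}
Component: {4, 6, 7, 13}
Component: {0, 2, 3, 5, 8, 9, 10, 11}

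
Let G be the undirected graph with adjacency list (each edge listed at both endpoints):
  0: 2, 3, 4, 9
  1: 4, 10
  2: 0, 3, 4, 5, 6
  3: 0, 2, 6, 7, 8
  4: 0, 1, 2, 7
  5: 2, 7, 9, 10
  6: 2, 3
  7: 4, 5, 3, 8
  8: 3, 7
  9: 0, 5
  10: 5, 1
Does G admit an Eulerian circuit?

Degrees: 0:4, 1:2, 2:5, 3:5, 4:4, 5:4, 6:2, 7:4, 8:2, 9:2, 10:2
2, 3 have odd degree; an Eulerian circuit needs every degree to be even, so none exists.

No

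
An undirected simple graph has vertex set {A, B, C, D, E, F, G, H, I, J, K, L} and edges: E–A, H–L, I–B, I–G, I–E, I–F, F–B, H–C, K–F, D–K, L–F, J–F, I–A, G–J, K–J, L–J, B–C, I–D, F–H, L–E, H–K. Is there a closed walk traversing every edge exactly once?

No

Degrees: A:2, B:3, C:2, D:2, E:3, F:6, G:2, H:4, I:6, J:4, K:4, L:4
B, E have odd degree; an Eulerian circuit needs every degree to be even, so none exists.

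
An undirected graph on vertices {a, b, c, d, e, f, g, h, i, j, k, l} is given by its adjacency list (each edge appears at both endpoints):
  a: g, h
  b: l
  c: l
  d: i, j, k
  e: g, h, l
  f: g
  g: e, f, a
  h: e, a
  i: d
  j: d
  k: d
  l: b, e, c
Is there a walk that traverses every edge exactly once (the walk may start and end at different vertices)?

Degrees: a:2, b:1, c:1, d:3, e:3, f:1, g:3, h:2, i:1, j:1, k:1, l:3
Odd-degree vertices: b, c, d, e, f, g, i, j, k, l (10 total).
With 10 odd-degree vertices (more than two), no single trail can use every edge.

No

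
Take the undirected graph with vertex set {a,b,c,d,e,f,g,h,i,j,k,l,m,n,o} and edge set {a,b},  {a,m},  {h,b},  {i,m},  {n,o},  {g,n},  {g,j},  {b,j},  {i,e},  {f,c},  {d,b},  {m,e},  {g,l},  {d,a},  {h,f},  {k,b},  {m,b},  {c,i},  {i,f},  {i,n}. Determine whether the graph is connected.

A breadth-first search from a visits a, b, d, m, k, j, h, i, e, g, f, c, n, l, o — all 15 vertices — so the graph is connected.

Yes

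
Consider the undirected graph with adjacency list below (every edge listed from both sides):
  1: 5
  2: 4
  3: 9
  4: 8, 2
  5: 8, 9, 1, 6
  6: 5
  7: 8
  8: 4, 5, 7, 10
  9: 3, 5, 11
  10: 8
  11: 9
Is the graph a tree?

Yes

The graph has 11 vertices and 10 edges.
Connected and |E| = |V| - 1, which characterizes a tree.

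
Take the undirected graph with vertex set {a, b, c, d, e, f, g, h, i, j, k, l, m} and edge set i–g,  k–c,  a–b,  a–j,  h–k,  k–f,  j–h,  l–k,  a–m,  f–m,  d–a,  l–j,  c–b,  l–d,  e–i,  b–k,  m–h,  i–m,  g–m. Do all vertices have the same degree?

No

Degrees: a:4, b:3, c:2, d:2, e:1, f:2, g:2, h:3, i:3, j:3, k:5, l:3, m:5
Vertex e has degree 1 while k has degree 5, so the graph is not regular.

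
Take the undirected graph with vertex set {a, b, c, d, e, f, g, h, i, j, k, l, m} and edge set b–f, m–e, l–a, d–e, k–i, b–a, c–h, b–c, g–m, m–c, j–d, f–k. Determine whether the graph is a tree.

The graph has 13 vertices and 12 edges.
It is connected with exactly 12 edges, hence acyclic — it is a tree.

Yes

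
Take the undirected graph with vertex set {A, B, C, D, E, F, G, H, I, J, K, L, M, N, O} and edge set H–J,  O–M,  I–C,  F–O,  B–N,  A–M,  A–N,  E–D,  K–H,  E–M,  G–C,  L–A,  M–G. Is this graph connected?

Component: {H, J, K}
Component: {A, B, C, D, E, F, G, I, L, M, N, O}
There are 2 separate components, so the graph is not connected.

No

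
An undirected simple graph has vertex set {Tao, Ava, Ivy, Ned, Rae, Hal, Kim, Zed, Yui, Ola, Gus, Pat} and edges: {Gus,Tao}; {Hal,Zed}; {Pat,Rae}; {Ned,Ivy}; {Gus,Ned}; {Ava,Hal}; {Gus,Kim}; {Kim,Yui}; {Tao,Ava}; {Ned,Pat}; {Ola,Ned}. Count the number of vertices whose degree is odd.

Degrees: Tao:2, Ava:2, Ivy:1, Ned:4, Rae:1, Hal:2, Kim:2, Zed:1, Yui:1, Ola:1, Gus:3, Pat:2
Odd-degree vertices: Ivy, Rae, Zed, Yui, Ola, Gus.

6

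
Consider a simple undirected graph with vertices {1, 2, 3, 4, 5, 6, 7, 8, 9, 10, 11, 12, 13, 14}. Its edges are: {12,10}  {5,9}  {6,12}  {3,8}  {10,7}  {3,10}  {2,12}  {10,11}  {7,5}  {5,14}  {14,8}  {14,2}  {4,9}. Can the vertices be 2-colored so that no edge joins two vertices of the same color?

A valid 2-coloring puts {1, 3, 7, 9, 11, 12, 13, 14} on one side and {2, 4, 5, 6, 8, 10} on the other; every edge crosses between the two sides.

Yes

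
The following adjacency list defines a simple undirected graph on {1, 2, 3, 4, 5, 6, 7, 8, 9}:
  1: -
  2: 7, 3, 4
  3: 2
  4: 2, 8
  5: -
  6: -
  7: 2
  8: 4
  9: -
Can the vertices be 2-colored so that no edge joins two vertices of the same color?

Partition the vertices as {1, 3, 4, 5, 6, 7, 9} vs {2, 8}. Each listed edge has one endpoint in each part, so the graph is bipartite.

Yes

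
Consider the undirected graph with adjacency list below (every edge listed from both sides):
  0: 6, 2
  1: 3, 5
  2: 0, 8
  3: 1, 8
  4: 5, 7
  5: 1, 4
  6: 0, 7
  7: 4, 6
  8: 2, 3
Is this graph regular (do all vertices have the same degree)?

Yes

Degrees: 0:2, 1:2, 2:2, 3:2, 4:2, 5:2, 6:2, 7:2, 8:2
Every vertex has degree 2, so the graph is 2-regular.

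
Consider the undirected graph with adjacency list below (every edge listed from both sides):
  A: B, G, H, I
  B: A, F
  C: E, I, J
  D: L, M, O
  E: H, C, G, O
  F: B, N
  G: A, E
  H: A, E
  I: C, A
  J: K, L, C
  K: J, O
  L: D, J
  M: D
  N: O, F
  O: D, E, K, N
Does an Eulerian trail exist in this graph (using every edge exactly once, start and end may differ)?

Degrees: A:4, B:2, C:3, D:3, E:4, F:2, G:2, H:2, I:2, J:3, K:2, L:2, M:1, N:2, O:4
Odd-degree vertices: C, D, J, M (4 total).
An Eulerian trail requires 0 or 2 odd-degree vertices; here there are 4.

No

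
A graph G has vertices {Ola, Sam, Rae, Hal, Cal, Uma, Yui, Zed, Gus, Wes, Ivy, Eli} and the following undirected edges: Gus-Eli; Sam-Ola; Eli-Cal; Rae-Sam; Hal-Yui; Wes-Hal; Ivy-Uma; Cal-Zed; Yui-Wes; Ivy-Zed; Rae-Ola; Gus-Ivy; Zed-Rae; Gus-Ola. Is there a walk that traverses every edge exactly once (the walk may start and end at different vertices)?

No

Degrees: Ola:3, Sam:2, Rae:3, Hal:2, Cal:2, Uma:1, Yui:2, Zed:3, Gus:3, Wes:2, Ivy:3, Eli:2
Odd-degree vertices: Ola, Rae, Uma, Zed, Gus, Ivy (6 total).
With 6 odd-degree vertices (more than two), no single trail can use every edge.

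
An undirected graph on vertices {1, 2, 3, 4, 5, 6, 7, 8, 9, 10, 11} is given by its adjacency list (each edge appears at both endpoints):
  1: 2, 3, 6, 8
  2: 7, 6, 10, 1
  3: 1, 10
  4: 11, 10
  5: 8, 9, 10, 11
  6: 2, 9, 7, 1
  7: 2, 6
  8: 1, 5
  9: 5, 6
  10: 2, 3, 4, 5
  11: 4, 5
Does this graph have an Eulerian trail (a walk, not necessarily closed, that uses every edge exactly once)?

Yes

Degrees: 1:4, 2:4, 3:2, 4:2, 5:4, 6:4, 7:2, 8:2, 9:2, 10:4, 11:2
Odd-degree vertices: none (0 total).
With 0 odd-degree vertices and all edges in one connected piece, an Eulerian trail exists.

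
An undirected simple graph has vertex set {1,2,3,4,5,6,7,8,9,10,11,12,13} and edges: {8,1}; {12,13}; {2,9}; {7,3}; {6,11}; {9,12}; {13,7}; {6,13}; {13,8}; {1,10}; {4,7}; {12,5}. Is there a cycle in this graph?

The graph has 13 vertices, 12 edges, and 1 connected component.
A forest on 13 vertices with 1 component has exactly 12 edges, which matches — so no cycle.

No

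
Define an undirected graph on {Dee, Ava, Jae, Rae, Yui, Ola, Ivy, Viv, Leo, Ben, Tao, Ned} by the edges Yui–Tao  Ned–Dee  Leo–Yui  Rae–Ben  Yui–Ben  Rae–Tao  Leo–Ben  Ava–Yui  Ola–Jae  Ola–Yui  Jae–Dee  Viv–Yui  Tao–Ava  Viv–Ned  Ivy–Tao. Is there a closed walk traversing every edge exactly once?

No

Degrees: Dee:2, Ava:2, Jae:2, Rae:2, Yui:6, Ola:2, Ivy:1, Viv:2, Leo:2, Ben:3, Tao:4, Ned:2
Vertices with odd degree: Ivy, Ben. An Eulerian circuit requires all degrees even.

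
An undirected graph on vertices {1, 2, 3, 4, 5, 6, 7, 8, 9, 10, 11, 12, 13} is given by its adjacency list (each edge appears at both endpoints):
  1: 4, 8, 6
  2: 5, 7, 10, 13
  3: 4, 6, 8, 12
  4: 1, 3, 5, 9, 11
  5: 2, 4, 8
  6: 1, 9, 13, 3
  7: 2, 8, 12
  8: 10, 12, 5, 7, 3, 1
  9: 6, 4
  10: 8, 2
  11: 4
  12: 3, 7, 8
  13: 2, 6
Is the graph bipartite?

8-12-7-8 is an odd cycle (length 3), and a bipartite graph can contain only even cycles.

No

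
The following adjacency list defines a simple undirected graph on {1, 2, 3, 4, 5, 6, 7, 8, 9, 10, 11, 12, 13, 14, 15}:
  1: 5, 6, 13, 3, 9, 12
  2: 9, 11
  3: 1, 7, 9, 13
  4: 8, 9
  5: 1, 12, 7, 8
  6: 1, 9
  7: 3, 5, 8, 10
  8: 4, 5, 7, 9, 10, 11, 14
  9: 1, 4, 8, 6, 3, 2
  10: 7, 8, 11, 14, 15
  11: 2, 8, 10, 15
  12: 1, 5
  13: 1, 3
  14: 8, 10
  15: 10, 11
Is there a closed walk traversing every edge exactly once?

Degrees: 1:6, 2:2, 3:4, 4:2, 5:4, 6:2, 7:4, 8:7, 9:6, 10:5, 11:4, 12:2, 13:2, 14:2, 15:2
Vertices with odd degree: 8, 10. An Eulerian circuit requires all degrees even.

No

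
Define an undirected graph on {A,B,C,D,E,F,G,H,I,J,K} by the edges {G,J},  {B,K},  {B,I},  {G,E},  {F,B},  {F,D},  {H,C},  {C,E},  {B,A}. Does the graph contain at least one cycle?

No

The graph has 11 vertices, 9 edges, and 2 connected components.
Since 9 = 11 - 2, the graph is a forest and contains no cycle.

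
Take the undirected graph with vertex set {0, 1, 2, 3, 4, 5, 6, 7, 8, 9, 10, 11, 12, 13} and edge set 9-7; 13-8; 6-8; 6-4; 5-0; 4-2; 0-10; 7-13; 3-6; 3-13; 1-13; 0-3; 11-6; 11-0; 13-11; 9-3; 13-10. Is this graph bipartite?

Partition the vertices as {1, 3, 4, 5, 7, 8, 10, 11, 12} vs {0, 2, 6, 9, 13}. Each listed edge has one endpoint in each part, so the graph is bipartite.

Yes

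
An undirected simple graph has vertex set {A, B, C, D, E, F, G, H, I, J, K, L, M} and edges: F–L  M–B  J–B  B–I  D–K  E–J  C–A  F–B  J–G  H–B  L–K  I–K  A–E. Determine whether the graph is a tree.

No

The graph has 13 vertices and 13 edges.
A tree on 13 vertices has exactly 12 edges; this graph has 13, so it contains a cycle and is not a tree.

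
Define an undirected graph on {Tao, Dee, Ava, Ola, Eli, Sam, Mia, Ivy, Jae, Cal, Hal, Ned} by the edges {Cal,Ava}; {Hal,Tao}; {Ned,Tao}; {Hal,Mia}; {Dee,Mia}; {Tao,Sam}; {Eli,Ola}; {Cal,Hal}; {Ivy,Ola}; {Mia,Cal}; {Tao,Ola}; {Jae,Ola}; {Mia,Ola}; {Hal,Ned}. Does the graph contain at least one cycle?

|V| = 12, |E| = 14, number of components = 1.
One cycle is Tao-Hal-Mia-Ola-Tao.

Yes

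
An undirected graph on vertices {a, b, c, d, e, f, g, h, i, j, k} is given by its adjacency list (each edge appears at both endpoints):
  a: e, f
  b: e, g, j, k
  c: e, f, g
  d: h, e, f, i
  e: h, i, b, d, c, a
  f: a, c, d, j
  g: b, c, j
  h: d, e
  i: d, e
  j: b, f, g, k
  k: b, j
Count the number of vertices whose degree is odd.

2

Degrees: a:2, b:4, c:3, d:4, e:6, f:4, g:3, h:2, i:2, j:4, k:2
Odd-degree vertices: c, g.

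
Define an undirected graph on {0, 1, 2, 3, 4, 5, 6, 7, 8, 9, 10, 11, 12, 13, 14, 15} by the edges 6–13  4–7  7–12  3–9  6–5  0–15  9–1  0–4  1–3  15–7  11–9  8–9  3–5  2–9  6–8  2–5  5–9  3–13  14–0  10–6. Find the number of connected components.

Component: {0, 4, 7, 12, 14, 15}
Component: {1, 2, 3, 5, 6, 8, 9, 10, 11, 13}

2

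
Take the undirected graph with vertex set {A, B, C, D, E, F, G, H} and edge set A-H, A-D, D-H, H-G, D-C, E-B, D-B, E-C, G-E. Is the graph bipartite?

No

The cycle A-D-H-A has length 3, which is odd, so the graph is not bipartite.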